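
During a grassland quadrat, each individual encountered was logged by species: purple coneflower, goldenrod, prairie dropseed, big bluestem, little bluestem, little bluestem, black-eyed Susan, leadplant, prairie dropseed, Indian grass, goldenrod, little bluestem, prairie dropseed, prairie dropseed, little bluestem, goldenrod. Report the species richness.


Total individuals logged = 16
Distinct species (count of individuals): purple coneflower (1), goldenrod (3), prairie dropseed (4), big bluestem (1), little bluestem (4), black-eyed Susan (1), leadplant (1), Indian grass (1)
Species richness = number of distinct species = 8

8


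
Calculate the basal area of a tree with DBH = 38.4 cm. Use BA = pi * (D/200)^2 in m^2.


D/200 = 38.4/200 = 0.192 m
(D/200)^2 = 0.192^2 = 0.036864
BA = 3.141593 * 0.036864 = 0.115812 ≈ 0.1158 m^2

0.1158 m^2


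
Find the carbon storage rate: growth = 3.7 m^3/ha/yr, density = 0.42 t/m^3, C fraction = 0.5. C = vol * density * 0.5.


C = 3.7 * 0.42 * 0.5 = 0.777 ≈ 0.78 t C/ha/yr

0.78 t C/ha/yr


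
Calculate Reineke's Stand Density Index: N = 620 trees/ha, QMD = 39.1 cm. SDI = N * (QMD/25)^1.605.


QMD/25 = 39.1/25 = 1.564
(1.564)^1.605 = exp(1.605 * ln(1.564)) = exp(1.605 * 0.447247) = exp(0.717831) = 2.04998
SDI = 620 * 2.04998 = 1270.99 ≈ 1271

1271


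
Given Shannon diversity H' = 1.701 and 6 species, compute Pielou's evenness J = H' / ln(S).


ln(6) = 1.79176
J = H' / ln(S) = 1.701 / 1.79176 = 0.949346 ≈ 0.9493

0.9493


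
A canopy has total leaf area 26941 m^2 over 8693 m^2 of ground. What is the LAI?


LAI = 26941 / 8693 = 3.0992 ≈ 3.10

3.10


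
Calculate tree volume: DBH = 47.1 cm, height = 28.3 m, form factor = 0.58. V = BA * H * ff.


(D/200)^2 = (47.1/200)^2 = 0.2355^2 = 0.05546025
BA = 3.141593 * 0.05546025 = 0.174234 m^2
V = 0.174234 * 28.3 * 0.58 = 2.85988 ≈ 2.860 m^3

2.860 m^3


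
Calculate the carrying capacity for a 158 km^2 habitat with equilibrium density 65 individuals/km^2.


K = 65 * 158 = 10270 individuals

10270 individuals


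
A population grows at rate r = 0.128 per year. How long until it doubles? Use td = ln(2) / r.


td = ln(2) / 0.128 = 0.693147 / 0.128 = 5.41521 ≈ 5.4 years

5.4 years


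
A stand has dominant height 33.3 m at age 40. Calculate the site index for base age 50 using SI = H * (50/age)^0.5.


50/40 = 1.25000
(1.25000)^0.5 = 1.11803
SI = 33.3 * 1.11803 = 37.2304 ≈ 37.2 m

37.2 m


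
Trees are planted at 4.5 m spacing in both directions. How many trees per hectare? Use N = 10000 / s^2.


N = 10000 / 4.5^2 = 10000 / 20.25 = 493.827 ≈ 494 trees/ha

494 trees/ha


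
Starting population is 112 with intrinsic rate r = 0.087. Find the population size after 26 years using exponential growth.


r*t = 0.087 * 26 = 2.262
exp(2.262) = 9.60227
N = 112 * 9.60227 = 1075.45 ≈ 1075

1075


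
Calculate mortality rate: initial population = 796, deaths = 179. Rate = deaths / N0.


Mortality rate = 179 / 796 = 0.224874 ≈ 0.2249

0.2249


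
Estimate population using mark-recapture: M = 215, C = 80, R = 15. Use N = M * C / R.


N = M * C / R = 215 * 80 / 15 = 17200 / 15 = 1146.67 ≈ 1147

1147 individuals


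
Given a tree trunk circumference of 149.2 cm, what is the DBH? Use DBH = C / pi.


DBH = C / pi = 149.2 / 3.141593 = 47.4918 ≈ 47.49 cm

47.49 cm


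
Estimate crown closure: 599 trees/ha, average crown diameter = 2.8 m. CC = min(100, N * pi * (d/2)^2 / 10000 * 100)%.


(d/2)^2 = (2.8/2)^2 = 1.4^2 = 1.96
Crown area = 3.141593 * 1.96 = 6.15752 m^2
N * area / 10000 * 100 = 599 * 6.15752 / 10000 * 100 = 36.8835
CC = min(100, 36.8835) = 36.8835 ≈ 36.9%

36.9%


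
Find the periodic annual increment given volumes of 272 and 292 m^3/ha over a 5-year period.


PAI = (V2 - V1) / period = (292 - 272) / 5 = 20 / 5 = 4.00 m^3/ha/yr

4.00 m^3/ha/yr


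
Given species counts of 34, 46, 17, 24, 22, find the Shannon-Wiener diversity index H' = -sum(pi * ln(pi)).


Total N = 34 + 46 + 17 + 24 + 22 = 143
Per-species terms:
  p = 34/143 = 0.237762; ln(p) = -1.436485; p*ln(p) = 0.237762 * (-1.436485) = -0.341542
  p = 46/143 = 0.321678; ln(p) = -1.134204; p*ln(p) = 0.321678 * (-1.134204) = -0.364848
  p = 17/143 = 0.118881; ln(p) = -2.129632; p*ln(p) = 0.118881 * (-2.129632) = -0.253173
  p = 24/143 = 0.167832; ln(p) = -1.784792; p*ln(p) = 0.167832 * (-1.784792) = -0.299545
  p = 22/143 = 0.153846; ln(p) = -1.871803; p*ln(p) = 0.153846 * (-1.871803) = -0.287969
sum(p*ln(p)) = (-0.341542) + (-0.364848) + (-0.253173) + (-0.299545) + (-0.287969) = -1.547077
H' = -(-1.547077) = 1.547077 ≈ 1.5471

1.5471


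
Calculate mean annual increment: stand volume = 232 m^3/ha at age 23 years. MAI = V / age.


MAI = 232 / 23 = 10.0870 ≈ 10.09 m^3/ha/yr

10.09 m^3/ha/yr


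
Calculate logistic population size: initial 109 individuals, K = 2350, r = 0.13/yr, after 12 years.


(K - N0)/N0 = (2350 - 109)/109 = 2241/109 = 20.5596
r*t = 0.13 * 12 = 1.56; exp(-1.56) = 0.210136
20.5596 * 0.210136 = 4.32031
1 + 4.32031 = 5.32031
N = 2350 / 5.32031 = 441.704 ≈ 442

442


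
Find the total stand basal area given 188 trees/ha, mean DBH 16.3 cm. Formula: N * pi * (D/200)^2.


(D/200)^2 = (16.3/200)^2 = 0.0815^2 = 0.00664225
Individual BA = 3.141593 * 0.00664225 = 0.0208672 m^2
Stand BA = 188 * 0.0208672 = 3.92303 ≈ 3.92 m^2/ha

3.92 m^2/ha


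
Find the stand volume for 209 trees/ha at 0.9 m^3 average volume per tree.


V_stand = 209 * 0.9 = 188.1 m^3/ha

188.1 m^3/ha


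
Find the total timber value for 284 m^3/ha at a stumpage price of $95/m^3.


Value = 284 * 95 = $26980/ha

$26980/ha


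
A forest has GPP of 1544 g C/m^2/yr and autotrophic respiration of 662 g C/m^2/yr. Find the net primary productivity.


NPP = GPP - Ra = 1544 - 662 = 882 g C/m^2/yr

882 g C/m^2/yr


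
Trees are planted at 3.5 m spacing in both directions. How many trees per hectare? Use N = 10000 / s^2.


N = 10000 / 3.5^2 = 10000 / 12.25 = 816.327 ≈ 816 trees/ha

816 trees/ha


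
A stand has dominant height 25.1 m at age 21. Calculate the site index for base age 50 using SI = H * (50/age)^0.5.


50/21 = 2.38095
(2.38095)^0.5 = 1.54303
SI = 25.1 * 1.54303 = 38.7301 ≈ 38.7 m

38.7 m


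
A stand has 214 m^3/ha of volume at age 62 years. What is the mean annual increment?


MAI = 214 / 62 = 3.4516 ≈ 3.45 m^3/ha/yr

3.45 m^3/ha/yr


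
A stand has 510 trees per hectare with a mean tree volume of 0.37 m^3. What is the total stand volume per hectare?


V_stand = 510 * 0.37 = 188.7 m^3/ha

188.7 m^3/ha


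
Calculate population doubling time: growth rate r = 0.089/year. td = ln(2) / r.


td = ln(2) / 0.089 = 0.693147 / 0.089 = 7.78817 ≈ 7.8 years

7.8 years


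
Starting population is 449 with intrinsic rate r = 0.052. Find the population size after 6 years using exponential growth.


r*t = 0.052 * 6 = 0.312
exp(0.312) = 1.36615
N = 449 * 1.36615 = 613.401 ≈ 613

613


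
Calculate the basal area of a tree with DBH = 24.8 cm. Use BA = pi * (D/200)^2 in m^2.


D/200 = 24.8/200 = 0.124 m
(D/200)^2 = 0.124^2 = 0.015376
BA = 3.141593 * 0.015376 = 0.0483051 ≈ 0.0483 m^2

0.0483 m^2


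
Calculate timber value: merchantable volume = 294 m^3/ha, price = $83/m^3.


Value = 294 * 83 = $24402/ha

$24402/ha


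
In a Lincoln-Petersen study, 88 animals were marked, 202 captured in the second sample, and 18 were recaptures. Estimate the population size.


N = M * C / R = 88 * 202 / 18 = 17776 / 18 = 987.56 ≈ 988

988 individuals


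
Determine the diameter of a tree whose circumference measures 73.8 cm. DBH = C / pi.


DBH = C / pi = 73.8 / 3.141593 = 23.4913 ≈ 23.49 cm

23.49 cm


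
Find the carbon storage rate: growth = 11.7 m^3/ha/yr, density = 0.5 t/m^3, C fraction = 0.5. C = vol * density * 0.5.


C = 11.7 * 0.5 * 0.5 = 2.925 ≈ 2.93 t C/ha/yr

2.93 t C/ha/yr


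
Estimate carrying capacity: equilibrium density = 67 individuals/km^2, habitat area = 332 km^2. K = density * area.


K = 67 * 332 = 22244 individuals

22244 individuals


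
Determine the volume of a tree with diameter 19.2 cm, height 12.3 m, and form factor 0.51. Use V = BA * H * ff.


(D/200)^2 = (19.2/200)^2 = 0.096^2 = 0.009216
BA = 3.141593 * 0.009216 = 0.0289529 m^2
V = 0.0289529 * 12.3 * 0.51 = 0.181622 ≈ 0.182 m^3

0.182 m^3


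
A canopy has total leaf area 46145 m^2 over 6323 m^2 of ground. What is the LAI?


LAI = 46145 / 6323 = 7.2980 ≈ 7.30

7.30


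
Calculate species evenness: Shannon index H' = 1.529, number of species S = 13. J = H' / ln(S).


ln(13) = 2.56495
J = H' / ln(S) = 1.529 / 2.56495 = 0.596113 ≈ 0.5961

0.5961


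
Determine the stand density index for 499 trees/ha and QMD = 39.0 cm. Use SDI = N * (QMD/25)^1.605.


QMD/25 = 39.0/25 = 1.56
(1.56)^1.605 = exp(1.605 * ln(1.56)) = exp(1.605 * 0.444686) = exp(0.713721) = 2.04157
SDI = 499 * 2.04157 = 1018.74 ≈ 1019

1019


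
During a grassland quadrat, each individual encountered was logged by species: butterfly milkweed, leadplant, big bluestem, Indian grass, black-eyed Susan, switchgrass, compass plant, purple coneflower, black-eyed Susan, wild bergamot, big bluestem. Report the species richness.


Total individuals logged = 11
Distinct species (count of individuals): butterfly milkweed (1), leadplant (1), big bluestem (2), Indian grass (1), black-eyed Susan (2), switchgrass (1), compass plant (1), purple coneflower (1), wild bergamot (1)
Species richness = number of distinct species = 9

9


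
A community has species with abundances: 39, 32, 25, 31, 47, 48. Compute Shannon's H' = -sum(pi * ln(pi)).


Total N = 39 + 32 + 25 + 31 + 47 + 48 = 222
Per-species terms:
  p = 39/222 = 0.175676; ln(p) = -1.739114; p*ln(p) = 0.175676 * (-1.739114) = -0.305521
  p = 32/222 = 0.144144; ln(p) = -1.936942; p*ln(p) = 0.144144 * (-1.936942) = -0.279199
  p = 25/222 = 0.112613; ln(p) = -2.183798; p*ln(p) = 0.112613 * (-2.183798) = -0.245924
  p = 31/222 = 0.139640; ln(p) = -1.968688; p*ln(p) = 0.139640 * (-1.968688) = -0.274908
  p = 47/222 = 0.211712; ln(p) = -1.552528; p*ln(p) = 0.211712 * (-1.552528) = -0.328689
  p = 48/222 = 0.216216; ln(p) = -1.531477; p*ln(p) = 0.216216 * (-1.531477) = -0.331130
sum(p*ln(p)) = (-0.305521) + (-0.279199) + (-0.245924) + (-0.274908) + (-0.328689) + (-0.331130) = -1.765371
H' = -(-1.765371) = 1.765371 ≈ 1.7654

1.7654


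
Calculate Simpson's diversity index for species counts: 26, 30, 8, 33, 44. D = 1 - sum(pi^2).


Total N = 26 + 30 + 8 + 33 + 44 = 141
Per-species terms:
  p = 26/141 = 0.184397; p^2 = 0.184397^2 = 0.034002
  p = 30/141 = 0.212766; p^2 = 0.212766^2 = 0.045269
  p = 8/141 = 0.056738; p^2 = 0.056738^2 = 0.003219
  p = 33/141 = 0.234043; p^2 = 0.234043^2 = 0.054776
  p = 44/141 = 0.312057; p^2 = 0.312057^2 = 0.097380
sum(p^2) = 0.034002 + 0.045269 + 0.003219 + 0.054776 + 0.097380 = 0.234646
D = 1 - 0.234646 = 0.765354 ≈ 0.7654

0.7654


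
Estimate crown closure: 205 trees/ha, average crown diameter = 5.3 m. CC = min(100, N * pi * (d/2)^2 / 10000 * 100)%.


(d/2)^2 = (5.3/2)^2 = 2.65^2 = 7.0225
Crown area = 3.141593 * 7.0225 = 22.0618 m^2
N * area / 10000 * 100 = 205 * 22.0618 / 10000 * 100 = 45.2267
CC = min(100, 45.2267) = 45.2267 ≈ 45.2%

45.2%


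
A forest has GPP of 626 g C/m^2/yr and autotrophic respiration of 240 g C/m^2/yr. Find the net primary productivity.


NPP = GPP - Ra = 626 - 240 = 386 g C/m^2/yr

386 g C/m^2/yr


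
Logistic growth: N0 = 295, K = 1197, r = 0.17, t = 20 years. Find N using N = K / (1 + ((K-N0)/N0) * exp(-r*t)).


(K - N0)/N0 = (1197 - 295)/295 = 902/295 = 3.05763
r*t = 0.17 * 20 = 3.4; exp(-3.4) = 0.0333733
3.05763 * 0.0333733 = 0.102043
1 + 0.102043 = 1.10204
N = 1197 / 1.10204 = 1086.17 ≈ 1086

1086


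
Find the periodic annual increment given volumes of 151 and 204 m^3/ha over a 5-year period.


PAI = (V2 - V1) / period = (204 - 151) / 5 = 53 / 5 = 10.60 m^3/ha/yr

10.60 m^3/ha/yr


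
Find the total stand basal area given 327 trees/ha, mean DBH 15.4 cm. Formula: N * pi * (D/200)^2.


(D/200)^2 = (15.4/200)^2 = 0.077^2 = 0.005929
Individual BA = 3.141593 * 0.005929 = 0.0186265 m^2
Stand BA = 327 * 0.0186265 = 6.09087 ≈ 6.09 m^2/ha

6.09 m^2/ha


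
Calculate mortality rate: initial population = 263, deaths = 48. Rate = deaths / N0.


Mortality rate = 48 / 263 = 0.182510 ≈ 0.1825

0.1825


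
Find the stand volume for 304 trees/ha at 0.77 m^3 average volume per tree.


V_stand = 304 * 0.77 = 234.08 ≈ 234.1 m^3/ha

234.1 m^3/ha


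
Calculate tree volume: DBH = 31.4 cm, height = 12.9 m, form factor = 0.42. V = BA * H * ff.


(D/200)^2 = (31.4/200)^2 = 0.157^2 = 0.024649
BA = 3.141593 * 0.024649 = 0.0774371 m^2
V = 0.0774371 * 12.9 * 0.42 = 0.419554 ≈ 0.420 m^3

0.420 m^3


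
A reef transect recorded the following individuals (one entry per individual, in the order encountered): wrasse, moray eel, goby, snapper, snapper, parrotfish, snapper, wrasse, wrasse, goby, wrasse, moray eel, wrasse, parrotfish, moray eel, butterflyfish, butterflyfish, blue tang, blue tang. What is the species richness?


Total individuals logged = 19
Distinct species (count of individuals): wrasse (5), moray eel (3), goby (2), snapper (3), parrotfish (2), butterflyfish (2), blue tang (2)
Species richness = number of distinct species = 7

7


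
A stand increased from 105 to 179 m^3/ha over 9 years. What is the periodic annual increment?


PAI = (V2 - V1) / period = (179 - 105) / 9 = 74 / 9 = 8.2222 ≈ 8.22 m^3/ha/yr

8.22 m^3/ha/yr


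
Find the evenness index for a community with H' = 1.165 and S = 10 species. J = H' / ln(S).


ln(10) = 2.30259
J = H' / ln(S) = 1.165 / 2.30259 = 0.505952 ≈ 0.5060

0.5060


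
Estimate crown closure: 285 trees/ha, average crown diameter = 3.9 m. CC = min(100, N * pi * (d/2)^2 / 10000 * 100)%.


(d/2)^2 = (3.9/2)^2 = 1.95^2 = 3.8025
Crown area = 3.141593 * 3.8025 = 11.9459 m^2
N * area / 10000 * 100 = 285 * 11.9459 / 10000 * 100 = 34.0458
CC = min(100, 34.0458) = 34.0458 ≈ 34.0%

34.0%


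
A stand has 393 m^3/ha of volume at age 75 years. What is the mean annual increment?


MAI = 393 / 75 = 5.24 m^3/ha/yr

5.24 m^3/ha/yr


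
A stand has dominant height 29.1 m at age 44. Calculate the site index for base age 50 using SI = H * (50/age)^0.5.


50/44 = 1.13636
(1.13636)^0.5 = 1.06600
SI = 29.1 * 1.06600 = 31.0206 ≈ 31.0 m

31.0 m


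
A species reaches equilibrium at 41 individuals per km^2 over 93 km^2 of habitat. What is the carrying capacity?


K = 41 * 93 = 3813 individuals

3813 individuals


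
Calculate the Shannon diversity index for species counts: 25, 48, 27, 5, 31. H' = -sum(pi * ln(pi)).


Total N = 25 + 48 + 27 + 5 + 31 = 136
Per-species terms:
  p = 25/136 = 0.183824; ln(p) = -1.693777; p*ln(p) = 0.183824 * (-1.693777) = -0.311357
  p = 48/136 = 0.352941; ln(p) = -1.041454; p*ln(p) = 0.352941 * (-1.041454) = -0.367572
  p = 27/136 = 0.198529; ln(p) = -1.616820; p*ln(p) = 0.198529 * (-1.616820) = -0.320986
  p = 5/136 = 0.036765; ln(p) = -3.303209; p*ln(p) = 0.036765 * (-3.303209) = -0.121442
  p = 31/136 = 0.227941; ln(p) = -1.478668; p*ln(p) = 0.227941 * (-1.478668) = -0.337049
sum(p*ln(p)) = (-0.311357) + (-0.367572) + (-0.320986) + (-0.121442) + (-0.337049) = -1.458406
H' = -(-1.458406) = 1.458406 ≈ 1.4584

1.4584


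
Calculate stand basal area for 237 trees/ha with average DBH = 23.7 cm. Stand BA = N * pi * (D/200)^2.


(D/200)^2 = (23.7/200)^2 = 0.1185^2 = 0.01404225
Individual BA = 3.141593 * 0.01404225 = 0.0441150 m^2
Stand BA = 237 * 0.0441150 = 10.4553 ≈ 10.46 m^2/ha

10.46 m^2/ha


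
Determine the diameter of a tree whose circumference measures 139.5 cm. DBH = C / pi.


DBH = C / pi = 139.5 / 3.141593 = 44.4042 ≈ 44.40 cm

44.40 cm


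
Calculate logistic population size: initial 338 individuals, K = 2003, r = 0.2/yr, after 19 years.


(K - N0)/N0 = (2003 - 338)/338 = 1665/338 = 4.92604
r*t = 0.2 * 19 = 3.8; exp(-3.8) = 0.0223708
4.92604 * 0.0223708 = 0.110199
1 + 0.110199 = 1.11020
N = 2003 / 1.11020 = 1804.18 ≈ 1804

1804


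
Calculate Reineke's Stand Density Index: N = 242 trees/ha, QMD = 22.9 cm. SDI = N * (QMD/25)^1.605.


QMD/25 = 22.9/25 = 0.916
(0.916)^1.605 = exp(1.605 * ln(0.916)) = exp(1.605 * (-0.0877389)) = exp(-0.140821) = 0.868645
SDI = 242 * 0.868645 = 210.212 ≈ 210

210


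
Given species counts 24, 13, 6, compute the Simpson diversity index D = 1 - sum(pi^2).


Total N = 24 + 13 + 6 = 43
Per-species terms:
  p = 24/43 = 0.558140; p^2 = 0.558140^2 = 0.311520
  p = 13/43 = 0.302326; p^2 = 0.302326^2 = 0.091401
  p = 6/43 = 0.139535; p^2 = 0.139535^2 = 0.019470
sum(p^2) = 0.311520 + 0.091401 + 0.019470 = 0.422391
D = 1 - 0.422391 = 0.577609 ≈ 0.5776

0.5776


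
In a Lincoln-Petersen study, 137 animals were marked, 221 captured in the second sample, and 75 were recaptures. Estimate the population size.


N = M * C / R = 137 * 221 / 75 = 30277 / 75 = 403.69 ≈ 404

404 individuals


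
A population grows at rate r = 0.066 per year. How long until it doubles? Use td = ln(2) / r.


td = ln(2) / 0.066 = 0.693147 / 0.066 = 10.5022 ≈ 10.5 years

10.5 years


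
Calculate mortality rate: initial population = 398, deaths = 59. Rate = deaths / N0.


Mortality rate = 59 / 398 = 0.148241 ≈ 0.1482

0.1482


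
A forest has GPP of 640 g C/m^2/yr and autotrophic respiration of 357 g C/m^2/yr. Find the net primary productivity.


NPP = GPP - Ra = 640 - 357 = 283 g C/m^2/yr

283 g C/m^2/yr


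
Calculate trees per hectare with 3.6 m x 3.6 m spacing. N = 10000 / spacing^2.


N = 10000 / 3.6^2 = 10000 / 12.96 = 771.605 ≈ 772 trees/ha

772 trees/ha


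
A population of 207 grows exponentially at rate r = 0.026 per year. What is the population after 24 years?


r*t = 0.026 * 24 = 0.624
exp(0.624) = 1.86638
N = 207 * 1.86638 = 386.341 ≈ 386

386


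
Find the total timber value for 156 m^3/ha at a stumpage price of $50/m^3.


Value = 156 * 50 = $7800/ha

$7800/ha


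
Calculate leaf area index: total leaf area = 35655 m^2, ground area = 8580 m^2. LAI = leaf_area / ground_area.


LAI = 35655 / 8580 = 4.1556 ≈ 4.16

4.16


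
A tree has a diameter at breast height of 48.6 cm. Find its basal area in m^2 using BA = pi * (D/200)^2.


D/200 = 48.6/200 = 0.243 m
(D/200)^2 = 0.243^2 = 0.059049
BA = 3.141593 * 0.059049 = 0.185508 ≈ 0.1855 m^2

0.1855 m^2


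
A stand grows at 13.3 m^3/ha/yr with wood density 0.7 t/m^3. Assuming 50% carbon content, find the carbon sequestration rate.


C = 13.3 * 0.7 * 0.5 = 4.655 ≈ 4.66 t C/ha/yr

4.66 t C/ha/yr


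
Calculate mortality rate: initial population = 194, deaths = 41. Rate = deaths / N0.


Mortality rate = 41 / 194 = 0.211340 ≈ 0.2113

0.2113


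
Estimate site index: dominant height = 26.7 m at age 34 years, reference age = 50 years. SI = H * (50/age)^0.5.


50/34 = 1.47059
(1.47059)^0.5 = 1.21268
SI = 26.7 * 1.21268 = 32.3786 ≈ 32.4 m

32.4 m


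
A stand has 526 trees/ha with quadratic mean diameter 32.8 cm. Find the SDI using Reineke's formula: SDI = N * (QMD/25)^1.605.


QMD/25 = 32.8/25 = 1.312
(1.312)^1.605 = exp(1.605 * ln(1.312)) = exp(1.605 * 0.271553) = exp(0.435843) = 1.54627
SDI = 526 * 1.54627 = 813.338 ≈ 813

813


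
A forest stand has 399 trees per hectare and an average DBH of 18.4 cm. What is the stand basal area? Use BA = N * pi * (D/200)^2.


(D/200)^2 = (18.4/200)^2 = 0.092^2 = 0.008464
Individual BA = 3.141593 * 0.008464 = 0.0265904 m^2
Stand BA = 399 * 0.0265904 = 10.6096 ≈ 10.61 m^2/ha

10.61 m^2/ha


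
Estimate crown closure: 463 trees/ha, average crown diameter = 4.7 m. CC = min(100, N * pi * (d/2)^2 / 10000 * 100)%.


(d/2)^2 = (4.7/2)^2 = 2.35^2 = 5.5225
Crown area = 3.141593 * 5.5225 = 17.3494 m^2
N * area / 10000 * 100 = 463 * 17.3494 / 10000 * 100 = 80.3277
CC = min(100, 80.3277) = 80.3277 ≈ 80.3%

80.3%


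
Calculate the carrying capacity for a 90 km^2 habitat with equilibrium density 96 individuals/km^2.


K = 96 * 90 = 8640 individuals

8640 individuals


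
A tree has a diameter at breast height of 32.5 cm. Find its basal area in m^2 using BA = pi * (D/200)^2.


D/200 = 32.5/200 = 0.1625 m
(D/200)^2 = 0.1625^2 = 0.02640625
BA = 3.141593 * 0.02640625 = 0.0829577 ≈ 0.0830 m^2

0.0830 m^2


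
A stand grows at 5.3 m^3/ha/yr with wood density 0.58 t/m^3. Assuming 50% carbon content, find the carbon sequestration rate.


C = 5.3 * 0.58 * 0.5 = 1.537 ≈ 1.54 t C/ha/yr

1.54 t C/ha/yr


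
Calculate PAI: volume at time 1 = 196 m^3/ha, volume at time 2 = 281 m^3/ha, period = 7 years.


PAI = (V2 - V1) / period = (281 - 196) / 7 = 85 / 7 = 12.1429 ≈ 12.14 m^3/ha/yr

12.14 m^3/ha/yr


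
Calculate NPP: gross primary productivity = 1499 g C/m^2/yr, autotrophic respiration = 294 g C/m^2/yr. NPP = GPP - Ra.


NPP = GPP - Ra = 1499 - 294 = 1205 g C/m^2/yr

1205 g C/m^2/yr


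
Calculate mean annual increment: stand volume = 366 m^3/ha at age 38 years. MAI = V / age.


MAI = 366 / 38 = 9.6316 ≈ 9.63 m^3/ha/yr

9.63 m^3/ha/yr


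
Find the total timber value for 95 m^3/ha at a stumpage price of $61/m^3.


Value = 95 * 61 = $5795/ha

$5795/ha


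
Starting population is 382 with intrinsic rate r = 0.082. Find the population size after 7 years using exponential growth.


r*t = 0.082 * 7 = 0.574
exp(0.574) = 1.77535
N = 382 * 1.77535 = 678.184 ≈ 678

678


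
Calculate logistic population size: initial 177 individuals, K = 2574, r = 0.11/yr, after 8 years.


(K - N0)/N0 = (2574 - 177)/177 = 2397/177 = 13.5424
r*t = 0.11 * 8 = 0.88; exp(-0.88) = 0.414783
13.5424 * 0.414783 = 5.61716
1 + 5.61716 = 6.61716
N = 2574 / 6.61716 = 388.989 ≈ 389

389


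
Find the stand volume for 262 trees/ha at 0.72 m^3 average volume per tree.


V_stand = 262 * 0.72 = 188.64 ≈ 188.6 m^3/ha

188.6 m^3/ha


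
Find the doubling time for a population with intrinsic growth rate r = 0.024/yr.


td = ln(2) / 0.024 = 0.693147 / 0.024 = 28.8811 ≈ 28.9 years

28.9 years


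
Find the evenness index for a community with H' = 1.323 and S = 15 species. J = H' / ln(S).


ln(15) = 2.70805
J = H' / ln(S) = 1.323 / 2.70805 = 0.488543 ≈ 0.4885

0.4885


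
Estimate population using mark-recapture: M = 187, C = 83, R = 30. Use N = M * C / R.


N = M * C / R = 187 * 83 / 30 = 15521 / 30 = 517.37 ≈ 517

517 individuals


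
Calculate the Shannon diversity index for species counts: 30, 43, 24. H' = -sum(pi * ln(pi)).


Total N = 30 + 43 + 24 = 97
Per-species terms:
  p = 30/97 = 0.309278; ln(p) = -1.173515; p*ln(p) = 0.309278 * (-1.173515) = -0.362942
  p = 43/97 = 0.443299; ln(p) = -0.813511; p*ln(p) = 0.443299 * (-0.813511) = -0.360629
  p = 24/97 = 0.247423; ln(p) = -1.396656; p*ln(p) = 0.247423 * (-1.396656) = -0.345565
sum(p*ln(p)) = (-0.362942) + (-0.360629) + (-0.345565) = -1.069136
H' = -(-1.069136) = 1.069136 ≈ 1.0691

1.0691


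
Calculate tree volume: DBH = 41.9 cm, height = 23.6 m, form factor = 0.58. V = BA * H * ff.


(D/200)^2 = (41.9/200)^2 = 0.2095^2 = 0.04389025
BA = 3.141593 * 0.04389025 = 0.137885 m^2
V = 0.137885 * 23.6 * 0.58 = 1.88737 ≈ 1.887 m^3

1.887 m^3


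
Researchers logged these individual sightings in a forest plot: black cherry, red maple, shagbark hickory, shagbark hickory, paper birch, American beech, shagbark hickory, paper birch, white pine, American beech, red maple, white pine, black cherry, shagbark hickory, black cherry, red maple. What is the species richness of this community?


Total individuals logged = 16
Distinct species (count of individuals): black cherry (3), red maple (3), shagbark hickory (4), paper birch (2), American beech (2), white pine (2)
Species richness = number of distinct species = 6

6


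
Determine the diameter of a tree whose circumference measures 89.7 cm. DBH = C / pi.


DBH = C / pi = 89.7 / 3.141593 = 28.5524 ≈ 28.55 cm

28.55 cm


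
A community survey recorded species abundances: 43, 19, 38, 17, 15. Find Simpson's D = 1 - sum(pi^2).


Total N = 43 + 19 + 38 + 17 + 15 = 132
Per-species terms:
  p = 43/132 = 0.325758; p^2 = 0.325758^2 = 0.106118
  p = 19/132 = 0.143939; p^2 = 0.143939^2 = 0.020718
  p = 38/132 = 0.287879; p^2 = 0.287879^2 = 0.082874
  p = 17/132 = 0.128788; p^2 = 0.128788^2 = 0.016586
  p = 15/132 = 0.113636; p^2 = 0.113636^2 = 0.012913
sum(p^2) = 0.106118 + 0.020718 + 0.082874 + 0.016586 + 0.012913 = 0.239209
D = 1 - 0.239209 = 0.760791 ≈ 0.7608

0.7608


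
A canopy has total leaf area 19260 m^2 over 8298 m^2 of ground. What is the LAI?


LAI = 19260 / 8298 = 2.3210 ≈ 2.32

2.32


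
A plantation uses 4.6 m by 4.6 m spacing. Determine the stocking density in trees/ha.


N = 10000 / 4.6^2 = 10000 / 21.16 = 472.590 ≈ 473 trees/ha

473 trees/ha


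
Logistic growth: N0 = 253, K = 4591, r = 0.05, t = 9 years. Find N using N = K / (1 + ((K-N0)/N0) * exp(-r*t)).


(K - N0)/N0 = (4591 - 253)/253 = 4338/253 = 17.1462
r*t = 0.05 * 9 = 0.45; exp(-0.45) = 0.637628
17.1462 * 0.637628 = 10.9329
1 + 10.9329 = 11.9329
N = 4591 / 11.9329 = 384.735 ≈ 385

385


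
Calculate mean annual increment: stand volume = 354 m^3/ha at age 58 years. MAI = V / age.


MAI = 354 / 58 = 6.1034 ≈ 6.10 m^3/ha/yr

6.10 m^3/ha/yr


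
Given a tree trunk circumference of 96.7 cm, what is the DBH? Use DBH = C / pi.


DBH = C / pi = 96.7 / 3.141593 = 30.7806 ≈ 30.78 cm

30.78 cm


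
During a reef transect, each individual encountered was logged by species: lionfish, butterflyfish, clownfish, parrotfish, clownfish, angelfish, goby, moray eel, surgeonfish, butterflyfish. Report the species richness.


Total individuals logged = 10
Distinct species (count of individuals): lionfish (1), butterflyfish (2), clownfish (2), parrotfish (1), angelfish (1), goby (1), moray eel (1), surgeonfish (1)
Species richness = number of distinct species = 8

8


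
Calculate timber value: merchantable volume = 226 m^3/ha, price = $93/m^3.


Value = 226 * 93 = $21018/ha

$21018/ha


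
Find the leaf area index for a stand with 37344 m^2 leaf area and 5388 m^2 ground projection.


LAI = 37344 / 5388 = 6.9310 ≈ 6.93

6.93


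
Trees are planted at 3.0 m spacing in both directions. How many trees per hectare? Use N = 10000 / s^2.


N = 10000 / 3.0^2 = 10000 / 9 = 1111.11 ≈ 1111 trees/ha

1111 trees/ha


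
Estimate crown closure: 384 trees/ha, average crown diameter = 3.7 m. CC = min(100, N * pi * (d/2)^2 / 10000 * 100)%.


(d/2)^2 = (3.7/2)^2 = 1.85^2 = 3.4225
Crown area = 3.141593 * 3.4225 = 10.7521 m^2
N * area / 10000 * 100 = 384 * 10.7521 / 10000 * 100 = 41.2881
CC = min(100, 41.2881) = 41.2881 ≈ 41.3%

41.3%


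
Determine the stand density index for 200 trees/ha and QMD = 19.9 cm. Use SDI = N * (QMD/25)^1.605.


QMD/25 = 19.9/25 = 0.796
(0.796)^1.605 = exp(1.605 * ln(0.796)) = exp(1.605 * (-0.228156)) = exp(-0.366190) = 0.693371
SDI = 200 * 0.693371 = 138.674 ≈ 139

139


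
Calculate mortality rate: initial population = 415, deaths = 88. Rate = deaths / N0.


Mortality rate = 88 / 415 = 0.212048 ≈ 0.2120

0.2120


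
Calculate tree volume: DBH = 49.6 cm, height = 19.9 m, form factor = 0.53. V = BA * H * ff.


(D/200)^2 = (49.6/200)^2 = 0.248^2 = 0.061504
BA = 3.141593 * 0.061504 = 0.193221 m^2
V = 0.193221 * 19.9 * 0.53 = 2.03790 ≈ 2.038 m^3

2.038 m^3


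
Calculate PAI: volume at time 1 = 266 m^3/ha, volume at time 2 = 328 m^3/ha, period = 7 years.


PAI = (V2 - V1) / period = (328 - 266) / 7 = 62 / 7 = 8.8571 ≈ 8.86 m^3/ha/yr

8.86 m^3/ha/yr


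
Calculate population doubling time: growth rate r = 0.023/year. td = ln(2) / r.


td = ln(2) / 0.023 = 0.693147 / 0.023 = 30.1368 ≈ 30.1 years

30.1 years


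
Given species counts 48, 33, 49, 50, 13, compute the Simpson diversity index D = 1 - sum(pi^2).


Total N = 48 + 33 + 49 + 50 + 13 = 193
Per-species terms:
  p = 48/193 = 0.248705; p^2 = 0.248705^2 = 0.061854
  p = 33/193 = 0.170984; p^2 = 0.170984^2 = 0.029236
  p = 49/193 = 0.253886; p^2 = 0.253886^2 = 0.064458
  p = 50/193 = 0.259067; p^2 = 0.259067^2 = 0.067116
  p = 13/193 = 0.067358; p^2 = 0.067358^2 = 0.004537
sum(p^2) = 0.061854 + 0.029236 + 0.064458 + 0.067116 + 0.004537 = 0.227201
D = 1 - 0.227201 = 0.772799 ≈ 0.7728

0.7728


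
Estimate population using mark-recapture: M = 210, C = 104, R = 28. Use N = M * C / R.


N = M * C / R = 210 * 104 / 28 = 21840 / 28 = 780

780 individuals


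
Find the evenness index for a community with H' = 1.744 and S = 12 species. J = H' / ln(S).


ln(12) = 2.48491
J = H' / ln(S) = 1.744 / 2.48491 = 0.701836 ≈ 0.7018

0.7018


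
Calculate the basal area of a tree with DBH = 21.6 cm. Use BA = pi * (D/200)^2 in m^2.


D/200 = 21.6/200 = 0.108 m
(D/200)^2 = 0.108^2 = 0.011664
BA = 3.141593 * 0.011664 = 0.0366435 ≈ 0.0366 m^2

0.0366 m^2


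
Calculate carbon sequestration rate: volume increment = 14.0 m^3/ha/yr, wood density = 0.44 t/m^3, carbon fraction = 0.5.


C = 14.0 * 0.44 * 0.5 = 3.08 t C/ha/yr

3.08 t C/ha/yr


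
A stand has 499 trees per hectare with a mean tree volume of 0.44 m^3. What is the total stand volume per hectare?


V_stand = 499 * 0.44 = 219.56 ≈ 219.6 m^3/ha

219.6 m^3/ha


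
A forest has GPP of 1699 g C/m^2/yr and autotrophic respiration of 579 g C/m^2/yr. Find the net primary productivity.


NPP = GPP - Ra = 1699 - 579 = 1120 g C/m^2/yr

1120 g C/m^2/yr


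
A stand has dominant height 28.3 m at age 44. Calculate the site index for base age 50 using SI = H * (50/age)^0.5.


50/44 = 1.13636
(1.13636)^0.5 = 1.06600
SI = 28.3 * 1.06600 = 30.1678 ≈ 30.2 m

30.2 m


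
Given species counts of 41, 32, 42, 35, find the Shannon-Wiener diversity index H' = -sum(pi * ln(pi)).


Total N = 41 + 32 + 42 + 35 = 150
Per-species terms:
  p = 41/150 = 0.273333; ln(p) = -1.297064; p*ln(p) = 0.273333 * (-1.297064) = -0.354530
  p = 32/150 = 0.213333; ln(p) = -1.544901; p*ln(p) = 0.213333 * (-1.544901) = -0.329578
  p = 42/150 = 0.280000; ln(p) = -1.272966; p*ln(p) = 0.280000 * (-1.272966) = -0.356430
  p = 35/150 = 0.233333; ln(p) = -1.455289; p*ln(p) = 0.233333 * (-1.455289) = -0.339567
sum(p*ln(p)) = (-0.354530) + (-0.329578) + (-0.356430) + (-0.339567) = -1.380105
H' = -(-1.380105) = 1.380105 ≈ 1.3801

1.3801


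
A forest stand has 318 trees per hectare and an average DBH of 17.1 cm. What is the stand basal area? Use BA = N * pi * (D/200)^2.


(D/200)^2 = (17.1/200)^2 = 0.0855^2 = 0.00731025
Individual BA = 3.141593 * 0.00731025 = 0.0229658 m^2
Stand BA = 318 * 0.0229658 = 7.30312 ≈ 7.30 m^2/ha

7.30 m^2/ha


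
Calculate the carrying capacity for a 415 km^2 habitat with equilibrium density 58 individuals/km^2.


K = 58 * 415 = 24070 individuals

24070 individuals


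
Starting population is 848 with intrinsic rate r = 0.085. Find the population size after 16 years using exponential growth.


r*t = 0.085 * 16 = 1.36
exp(1.36) = 3.89619
N = 848 * 3.89619 = 3303.97 ≈ 3304

3304


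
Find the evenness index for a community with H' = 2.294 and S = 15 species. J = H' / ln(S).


ln(15) = 2.70805
J = H' / ln(S) = 2.294 / 2.70805 = 0.847104 ≈ 0.8471

0.8471


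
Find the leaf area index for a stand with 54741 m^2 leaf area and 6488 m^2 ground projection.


LAI = 54741 / 6488 = 8.4373 ≈ 8.44

8.44


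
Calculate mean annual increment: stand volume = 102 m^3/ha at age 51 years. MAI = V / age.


MAI = 102 / 51 = 2.00 m^3/ha/yr

2.00 m^3/ha/yr


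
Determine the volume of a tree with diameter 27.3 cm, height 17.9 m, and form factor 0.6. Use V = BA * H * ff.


(D/200)^2 = (27.3/200)^2 = 0.1365^2 = 0.01863225
BA = 3.141593 * 0.01863225 = 0.0585349 m^2
V = 0.0585349 * 17.9 * 0.6 = 0.628665 ≈ 0.629 m^3

0.629 m^3


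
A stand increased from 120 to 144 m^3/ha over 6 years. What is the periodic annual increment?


PAI = (V2 - V1) / period = (144 - 120) / 6 = 24 / 6 = 4.00 m^3/ha/yr

4.00 m^3/ha/yr


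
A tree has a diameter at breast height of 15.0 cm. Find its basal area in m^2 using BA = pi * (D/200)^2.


D/200 = 15.0/200 = 0.075 m
(D/200)^2 = 0.075^2 = 0.005625
BA = 3.141593 * 0.005625 = 0.0176715 ≈ 0.0177 m^2

0.0177 m^2


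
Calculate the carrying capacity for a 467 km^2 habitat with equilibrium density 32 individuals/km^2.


K = 32 * 467 = 14944 individuals

14944 individuals


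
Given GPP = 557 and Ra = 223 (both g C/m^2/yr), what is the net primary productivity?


NPP = GPP - Ra = 557 - 223 = 334 g C/m^2/yr

334 g C/m^2/yr


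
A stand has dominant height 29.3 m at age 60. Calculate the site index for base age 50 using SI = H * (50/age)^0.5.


50/60 = 0.833333
(0.833333)^0.5 = 0.912871
SI = 29.3 * 0.912871 = 26.7471 ≈ 26.7 m

26.7 m


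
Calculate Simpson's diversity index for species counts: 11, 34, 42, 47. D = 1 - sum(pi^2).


Total N = 11 + 34 + 42 + 47 = 134
Per-species terms:
  p = 11/134 = 0.082090; p^2 = 0.082090^2 = 0.006739
  p = 34/134 = 0.253731; p^2 = 0.253731^2 = 0.064379
  p = 42/134 = 0.313433; p^2 = 0.313433^2 = 0.098240
  p = 47/134 = 0.350746; p^2 = 0.350746^2 = 0.123023
sum(p^2) = 0.006739 + 0.064379 + 0.098240 + 0.123023 = 0.292381
D = 1 - 0.292381 = 0.707619 ≈ 0.7076

0.7076


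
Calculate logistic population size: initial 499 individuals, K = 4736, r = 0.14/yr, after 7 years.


(K - N0)/N0 = (4736 - 499)/499 = 4237/499 = 8.49098
r*t = 0.14 * 7 = 0.98; exp(-0.98) = 0.375311
8.49098 * 0.375311 = 3.18676
1 + 3.18676 = 4.18676
N = 4736 / 4.18676 = 1131.18 ≈ 1131

1131


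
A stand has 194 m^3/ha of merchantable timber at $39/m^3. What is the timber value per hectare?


Value = 194 * 39 = $7566/ha

$7566/ha


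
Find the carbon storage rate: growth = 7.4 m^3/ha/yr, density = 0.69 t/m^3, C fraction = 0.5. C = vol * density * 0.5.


C = 7.4 * 0.69 * 0.5 = 2.553 ≈ 2.55 t C/ha/yr

2.55 t C/ha/yr


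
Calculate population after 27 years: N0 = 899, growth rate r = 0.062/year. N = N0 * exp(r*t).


r*t = 0.062 * 27 = 1.674
exp(1.674) = 5.33346
N = 899 * 5.33346 = 4794.78 ≈ 4795

4795


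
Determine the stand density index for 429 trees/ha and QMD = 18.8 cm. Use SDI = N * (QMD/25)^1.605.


QMD/25 = 18.8/25 = 0.752
(0.752)^1.605 = exp(1.605 * ln(0.752)) = exp(1.605 * (-0.285019)) = exp(-0.457455) = 0.632892
SDI = 429 * 0.632892 = 271.511 ≈ 272

272


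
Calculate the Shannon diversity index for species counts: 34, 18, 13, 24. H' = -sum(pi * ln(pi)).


Total N = 34 + 18 + 13 + 24 = 89
Per-species terms:
  p = 34/89 = 0.382022; ln(p) = -0.962277; p*ln(p) = 0.382022 * (-0.962277) = -0.367611
  p = 18/89 = 0.202247; ln(p) = -1.598266; p*ln(p) = 0.202247 * (-1.598266) = -0.323245
  p = 13/89 = 0.146067; ln(p) = -1.923690; p*ln(p) = 0.146067 * (-1.923690) = -0.280988
  p = 24/89 = 0.269663; ln(p) = -1.310582; p*ln(p) = 0.269663 * (-1.310582) = -0.353415
sum(p*ln(p)) = (-0.367611) + (-0.323245) + (-0.280988) + (-0.353415) = -1.325259
H' = -(-1.325259) = 1.325259 ≈ 1.3253

1.3253


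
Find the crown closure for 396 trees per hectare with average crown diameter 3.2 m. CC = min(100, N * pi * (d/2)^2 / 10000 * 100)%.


(d/2)^2 = (3.2/2)^2 = 1.6^2 = 2.56
Crown area = 3.141593 * 2.56 = 8.04248 m^2
N * area / 10000 * 100 = 396 * 8.04248 / 10000 * 100 = 31.8482
CC = min(100, 31.8482) = 31.8482 ≈ 31.8%

31.8%


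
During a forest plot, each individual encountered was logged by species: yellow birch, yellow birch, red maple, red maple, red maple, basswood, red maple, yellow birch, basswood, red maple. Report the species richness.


Total individuals logged = 10
Distinct species (count of individuals): yellow birch (3), red maple (5), basswood (2)
Species richness = number of distinct species = 3

3


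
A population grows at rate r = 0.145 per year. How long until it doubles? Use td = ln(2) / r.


td = ln(2) / 0.145 = 0.693147 / 0.145 = 4.78032 ≈ 4.8 years

4.8 years


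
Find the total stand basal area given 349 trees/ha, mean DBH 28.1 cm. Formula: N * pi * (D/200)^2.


(D/200)^2 = (28.1/200)^2 = 0.1405^2 = 0.01974025
Individual BA = 3.141593 * 0.01974025 = 0.0620158 m^2
Stand BA = 349 * 0.0620158 = 21.6435 ≈ 21.64 m^2/ha

21.64 m^2/ha


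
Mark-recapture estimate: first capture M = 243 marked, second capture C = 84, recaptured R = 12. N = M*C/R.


N = M * C / R = 243 * 84 / 12 = 20412 / 12 = 1701

1701 individuals


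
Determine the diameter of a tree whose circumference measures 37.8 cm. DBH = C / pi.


DBH = C / pi = 37.8 / 3.141593 = 12.0321 ≈ 12.03 cm

12.03 cm


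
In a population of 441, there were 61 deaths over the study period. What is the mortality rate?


Mortality rate = 61 / 441 = 0.138322 ≈ 0.1383

0.1383


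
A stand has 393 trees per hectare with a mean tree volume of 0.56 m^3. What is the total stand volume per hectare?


V_stand = 393 * 0.56 = 220.08 ≈ 220.1 m^3/ha

220.1 m^3/ha


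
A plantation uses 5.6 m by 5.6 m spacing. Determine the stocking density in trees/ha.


N = 10000 / 5.6^2 = 10000 / 31.36 = 318.878 ≈ 319 trees/ha

319 trees/ha


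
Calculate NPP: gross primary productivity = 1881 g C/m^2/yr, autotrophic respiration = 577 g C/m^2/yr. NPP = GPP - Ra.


NPP = GPP - Ra = 1881 - 577 = 1304 g C/m^2/yr

1304 g C/m^2/yr


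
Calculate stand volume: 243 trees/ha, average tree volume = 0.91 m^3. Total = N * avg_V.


V_stand = 243 * 0.91 = 221.13 ≈ 221.1 m^3/ha

221.1 m^3/ha


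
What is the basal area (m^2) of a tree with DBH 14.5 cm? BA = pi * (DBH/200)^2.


D/200 = 14.5/200 = 0.0725 m
(D/200)^2 = 0.0725^2 = 0.00525625
BA = 3.141593 * 0.00525625 = 0.0165130 ≈ 0.0165 m^2

0.0165 m^2


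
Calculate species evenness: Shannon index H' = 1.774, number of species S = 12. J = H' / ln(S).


ln(12) = 2.48491
J = H' / ln(S) = 1.774 / 2.48491 = 0.713909 ≈ 0.7139

0.7139


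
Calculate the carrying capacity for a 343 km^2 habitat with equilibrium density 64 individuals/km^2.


K = 64 * 343 = 21952 individuals

21952 individuals


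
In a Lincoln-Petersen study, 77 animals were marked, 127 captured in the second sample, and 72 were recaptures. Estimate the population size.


N = M * C / R = 77 * 127 / 72 = 9779 / 72 = 135.82 ≈ 136

136 individuals


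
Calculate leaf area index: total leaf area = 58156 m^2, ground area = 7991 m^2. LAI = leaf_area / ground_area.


LAI = 58156 / 7991 = 7.2777 ≈ 7.28

7.28


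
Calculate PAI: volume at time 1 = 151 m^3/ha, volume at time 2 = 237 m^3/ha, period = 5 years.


PAI = (V2 - V1) / period = (237 - 151) / 5 = 86 / 5 = 17.20 m^3/ha/yr

17.20 m^3/ha/yr


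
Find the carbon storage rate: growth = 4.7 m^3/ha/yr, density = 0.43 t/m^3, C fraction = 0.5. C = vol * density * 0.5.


C = 4.7 * 0.43 * 0.5 = 1.0105 ≈ 1.01 t C/ha/yr

1.01 t C/ha/yr


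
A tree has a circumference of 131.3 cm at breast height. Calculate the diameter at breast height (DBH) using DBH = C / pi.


DBH = C / pi = 131.3 / 3.141593 = 41.7941 ≈ 41.79 cm

41.79 cm


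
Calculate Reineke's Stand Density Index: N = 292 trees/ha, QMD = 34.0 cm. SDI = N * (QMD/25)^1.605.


QMD/25 = 34.0/25 = 1.36
(1.36)^1.605 = exp(1.605 * ln(1.36)) = exp(1.605 * 0.307485) = exp(0.493513) = 1.63806
SDI = 292 * 1.63806 = 478.314 ≈ 478

478


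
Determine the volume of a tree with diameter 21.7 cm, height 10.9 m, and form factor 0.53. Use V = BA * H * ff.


(D/200)^2 = (21.7/200)^2 = 0.1085^2 = 0.01177225
BA = 3.141593 * 0.01177225 = 0.0369836 m^2
V = 0.0369836 * 10.9 * 0.53 = 0.213654 ≈ 0.214 m^3

0.214 m^3


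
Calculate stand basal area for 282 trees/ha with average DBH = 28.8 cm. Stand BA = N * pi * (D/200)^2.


(D/200)^2 = (28.8/200)^2 = 0.144^2 = 0.020736
Individual BA = 3.141593 * 0.020736 = 0.0651441 m^2
Stand BA = 282 * 0.0651441 = 18.3706 ≈ 18.37 m^2/ha

18.37 m^2/ha
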